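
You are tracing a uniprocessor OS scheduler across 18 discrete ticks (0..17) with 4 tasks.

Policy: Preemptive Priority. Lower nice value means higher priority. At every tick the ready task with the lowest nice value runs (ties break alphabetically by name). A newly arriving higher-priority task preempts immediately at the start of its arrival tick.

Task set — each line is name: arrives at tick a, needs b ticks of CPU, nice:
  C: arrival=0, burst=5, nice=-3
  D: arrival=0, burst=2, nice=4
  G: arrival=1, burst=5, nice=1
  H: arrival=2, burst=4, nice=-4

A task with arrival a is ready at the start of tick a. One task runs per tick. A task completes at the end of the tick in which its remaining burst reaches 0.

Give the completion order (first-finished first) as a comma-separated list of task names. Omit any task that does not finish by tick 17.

completion order = H, C, G, D

t=0: ready={C,D} → run C
t=1: ready={C,D,G} → run C
t=2: ready={C,D,G,H} → run H
t=3: ready={C,D,G,H} → run H
t=4: ready={C,D,G,H} → run H
t=5: ready={C,D,G,H} → run H
t=6: ready={C,D,G} → run C
t=7: ready={C,D,G} → run C
t=8: ready={C,D,G} → run C
t=9: ready={D,G} → run G
t=10: ready={D,G} → run G
t=11: ready={D,G} → run G
t=12: ready={D,G} → run G
t=13: ready={D,G} → run G
t=14: ready={D} → run D
t=15: ready={D} → run D
t=16: (idle)
t=17: (idle)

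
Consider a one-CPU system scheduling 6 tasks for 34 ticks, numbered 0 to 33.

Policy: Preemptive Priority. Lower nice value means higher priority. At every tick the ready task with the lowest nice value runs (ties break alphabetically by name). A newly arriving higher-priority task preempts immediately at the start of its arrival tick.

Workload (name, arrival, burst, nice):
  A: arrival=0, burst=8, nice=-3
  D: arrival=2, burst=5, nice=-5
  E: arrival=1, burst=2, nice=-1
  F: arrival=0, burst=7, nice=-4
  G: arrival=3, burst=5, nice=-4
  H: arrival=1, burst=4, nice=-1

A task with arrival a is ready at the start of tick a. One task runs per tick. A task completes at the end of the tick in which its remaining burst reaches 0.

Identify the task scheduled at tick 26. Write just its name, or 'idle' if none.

running at tick 26 = E

t=0: ready={A,F} → run F
t=1: ready={A,E,F,H} → run F
t=2: ready={A,D,E,F,H} → run D
t=3: ready={A,D,E,F,G,H} → run D
t=4: ready={A,D,E,F,G,H} → run D
t=5: ready={A,D,E,F,G,H} → run D
t=6: ready={A,D,E,F,G,H} → run D
t=7: ready={A,E,F,G,H} → run F
t=8: ready={A,E,F,G,H} → run F
t=9: ready={A,E,F,G,H} → run F
t=10: ready={A,E,F,G,H} → run F
t=11: ready={A,E,F,G,H} → run F
t=12: ready={A,E,G,H} → run G
t=13: ready={A,E,G,H} → run G
t=14: ready={A,E,G,H} → run G
t=15: ready={A,E,G,H} → run G
t=16: ready={A,E,G,H} → run G
t=17: ready={A,E,H} → run A
t=18: ready={A,E,H} → run A
t=19: ready={A,E,H} → run A
t=20: ready={A,E,H} → run A
t=21: ready={A,E,H} → run A
t=22: ready={A,E,H} → run A
t=23: ready={A,E,H} → run A
t=24: ready={A,E,H} → run A
t=25: ready={E,H} → run E
t=26: ready={E,H} → run E
t=27: ready={H} → run H
t=28: ready={H} → run H
t=29: ready={H} → run H
t=30: ready={H} → run H
t=31: (idle)
t=32: (idle)
t=33: (idle)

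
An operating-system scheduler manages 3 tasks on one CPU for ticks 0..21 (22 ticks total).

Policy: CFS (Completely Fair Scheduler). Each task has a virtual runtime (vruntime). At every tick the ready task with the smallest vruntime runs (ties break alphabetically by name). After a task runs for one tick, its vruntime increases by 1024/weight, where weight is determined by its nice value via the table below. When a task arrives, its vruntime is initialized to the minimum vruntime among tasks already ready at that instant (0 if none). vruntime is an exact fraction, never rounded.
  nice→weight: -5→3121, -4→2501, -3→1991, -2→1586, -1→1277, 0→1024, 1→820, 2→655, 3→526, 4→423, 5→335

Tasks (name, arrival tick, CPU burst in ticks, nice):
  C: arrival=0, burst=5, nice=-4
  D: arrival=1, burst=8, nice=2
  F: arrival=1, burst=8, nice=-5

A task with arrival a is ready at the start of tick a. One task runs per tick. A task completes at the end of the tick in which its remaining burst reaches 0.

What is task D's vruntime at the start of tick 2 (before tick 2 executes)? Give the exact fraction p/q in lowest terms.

vruntime(D, start of tick 2) = 1024/2501

t=0: vr[C=0] → run C
t=1: vr[C=1024/2501 D=1024/2501 F=1024/2501] → run C
t=2: vr[C=2048/2501 D=1024/2501 F=1024/2501] → run D
t=3: vr[C=2048/2501 D=3231744/1638155 F=1024/2501] → run F
t=4: vr[C=2048/2501 D=3231744/1638155 F=5756928/7805621] → run F
t=5: vr[C=2048/2501 D=3231744/1638155 F=8317952/7805621] → run C
t=6: vr[C=3072/2501 D=3231744/1638155 F=8317952/7805621] → run F
t=7: vr[C=3072/2501 D=3231744/1638155 F=10878976/7805621] → run C
t=8: vr[C=4096/2501 D=3231744/1638155 F=10878976/7805621] → run F
t=9: vr[C=4096/2501 D=3231744/1638155 F=13440000/7805621] → run C
t=10: vr[D=3231744/1638155 F=13440000/7805621] → run F
t=11: vr[D=3231744/1638155 F=16001024/7805621] → run D
t=12: vr[D=5792768/1638155 F=16001024/7805621] → run F
t=13: vr[D=5792768/1638155 F=18562048/7805621] → run F
t=14: vr[D=5792768/1638155 F=21123072/7805621] → run F
t=15: vr[D=5792768/1638155] → run D
t=16: vr[D=8353792/1638155] → run D
t=17: vr[D=10914816/1638155] → run D
t=18: vr[D=2695168/327631] → run D
t=19: vr[D=16036864/1638155] → run D
t=20: vr[D=18597888/1638155] → run D
t=21: (idle)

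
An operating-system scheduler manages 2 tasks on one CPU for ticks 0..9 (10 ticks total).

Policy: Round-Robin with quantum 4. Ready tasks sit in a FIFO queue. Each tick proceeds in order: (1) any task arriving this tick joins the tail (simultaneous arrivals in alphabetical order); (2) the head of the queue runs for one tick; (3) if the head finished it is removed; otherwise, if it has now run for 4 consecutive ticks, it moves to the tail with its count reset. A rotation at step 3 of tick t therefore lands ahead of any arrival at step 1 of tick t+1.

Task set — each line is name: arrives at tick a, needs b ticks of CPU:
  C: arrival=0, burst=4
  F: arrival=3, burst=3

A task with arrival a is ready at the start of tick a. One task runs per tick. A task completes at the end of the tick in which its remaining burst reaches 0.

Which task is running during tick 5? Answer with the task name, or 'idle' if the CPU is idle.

running at tick 5 = F

t=0: queue=[C] q_used=0 → run C
t=1: queue=[C] q_used=1 → run C
t=2: queue=[C] q_used=2 → run C
t=3: queue=[C,F] q_used=3 → run C
t=4: queue=[F] q_used=0 → run F
t=5: queue=[F] q_used=1 → run F
t=6: queue=[F] q_used=2 → run F
t=7: (idle)
t=8: (idle)
t=9: (idle)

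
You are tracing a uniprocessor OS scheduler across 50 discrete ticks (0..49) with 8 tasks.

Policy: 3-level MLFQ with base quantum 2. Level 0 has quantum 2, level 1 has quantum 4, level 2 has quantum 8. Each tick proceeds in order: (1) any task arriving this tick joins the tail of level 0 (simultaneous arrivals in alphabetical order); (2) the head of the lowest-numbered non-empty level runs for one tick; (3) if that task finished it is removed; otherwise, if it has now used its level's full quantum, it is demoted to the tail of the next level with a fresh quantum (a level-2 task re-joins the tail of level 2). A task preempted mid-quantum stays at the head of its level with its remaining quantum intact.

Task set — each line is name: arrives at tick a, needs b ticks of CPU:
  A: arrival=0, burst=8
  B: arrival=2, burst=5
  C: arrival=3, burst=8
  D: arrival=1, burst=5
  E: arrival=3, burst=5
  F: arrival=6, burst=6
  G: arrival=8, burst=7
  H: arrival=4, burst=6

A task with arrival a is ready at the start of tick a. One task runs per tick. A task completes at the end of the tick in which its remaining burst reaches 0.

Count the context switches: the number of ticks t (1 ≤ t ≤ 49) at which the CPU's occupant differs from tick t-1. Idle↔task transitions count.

context switches = 18

t=0: L0/L1/L2 = A/-/- → run A
t=1: L0/L1/L2 = AD/-/- → run A
t=2: L0/L1/L2 = DB/A/- → run D
t=3: L0/L1/L2 = DBCE/A/- → run D
t=4: L0/L1/L2 = BCEH/AD/- → run B
t=5: L0/L1/L2 = BCEH/AD/- → run B
t=6: L0/L1/L2 = CEHF/ADB/- → run C
t=7: L0/L1/L2 = CEHF/ADB/- → run C
t=8: L0/L1/L2 = EHFG/ADBC/- → run E
t=9: L0/L1/L2 = EHFG/ADBC/- → run E
t=10: L0/L1/L2 = HFG/ADBCE/- → run H
t=11: L0/L1/L2 = HFG/ADBCE/- → run H
t=12: L0/L1/L2 = FG/ADBCEH/- → run F
t=13: L0/L1/L2 = FG/ADBCEH/- → run F
t=14: L0/L1/L2 = G/ADBCEHF/- → run G
t=15: L0/L1/L2 = G/ADBCEHF/- → run G
t=16: L0/L1/L2 = -/ADBCEHFG/- → run A
t=17: L0/L1/L2 = -/ADBCEHFG/- → run A
t=18: L0/L1/L2 = -/ADBCEHFG/- → run A
t=19: L0/L1/L2 = -/ADBCEHFG/- → run A
t=20: L0/L1/L2 = -/DBCEHFG/A → run D
t=21: L0/L1/L2 = -/DBCEHFG/A → run D
t=22: L0/L1/L2 = -/DBCEHFG/A → run D
t=23: L0/L1/L2 = -/BCEHFG/A → run B
t=24: L0/L1/L2 = -/BCEHFG/A → run B
t=25: L0/L1/L2 = -/BCEHFG/A → run B
t=26: L0/L1/L2 = -/CEHFG/A → run C
t=27: L0/L1/L2 = -/CEHFG/A → run C
t=28: L0/L1/L2 = -/CEHFG/A → run C
t=29: L0/L1/L2 = -/CEHFG/A → run C
t=30: L0/L1/L2 = -/EHFG/AC → run E
t=31: L0/L1/L2 = -/EHFG/AC → run E
t=32: L0/L1/L2 = -/EHFG/AC → run E
t=33: L0/L1/L2 = -/HFG/AC → run H
t=34: L0/L1/L2 = -/HFG/AC → run H
t=35: L0/L1/L2 = -/HFG/AC → run H
t=36: L0/L1/L2 = -/HFG/AC → run H
t=37: L0/L1/L2 = -/FG/AC → run F
t=38: L0/L1/L2 = -/FG/AC → run F
t=39: L0/L1/L2 = -/FG/AC → run F
t=40: L0/L1/L2 = -/FG/AC → run F
t=41: L0/L1/L2 = -/G/AC → run G
t=42: L0/L1/L2 = -/G/AC → run G
t=43: L0/L1/L2 = -/G/AC → run G
t=44: L0/L1/L2 = -/G/AC → run G
t=45: L0/L1/L2 = -/-/ACG → run A
t=46: L0/L1/L2 = -/-/ACG → run A
t=47: L0/L1/L2 = -/-/CG → run C
t=48: L0/L1/L2 = -/-/CG → run C
t=49: L0/L1/L2 = -/-/G → run G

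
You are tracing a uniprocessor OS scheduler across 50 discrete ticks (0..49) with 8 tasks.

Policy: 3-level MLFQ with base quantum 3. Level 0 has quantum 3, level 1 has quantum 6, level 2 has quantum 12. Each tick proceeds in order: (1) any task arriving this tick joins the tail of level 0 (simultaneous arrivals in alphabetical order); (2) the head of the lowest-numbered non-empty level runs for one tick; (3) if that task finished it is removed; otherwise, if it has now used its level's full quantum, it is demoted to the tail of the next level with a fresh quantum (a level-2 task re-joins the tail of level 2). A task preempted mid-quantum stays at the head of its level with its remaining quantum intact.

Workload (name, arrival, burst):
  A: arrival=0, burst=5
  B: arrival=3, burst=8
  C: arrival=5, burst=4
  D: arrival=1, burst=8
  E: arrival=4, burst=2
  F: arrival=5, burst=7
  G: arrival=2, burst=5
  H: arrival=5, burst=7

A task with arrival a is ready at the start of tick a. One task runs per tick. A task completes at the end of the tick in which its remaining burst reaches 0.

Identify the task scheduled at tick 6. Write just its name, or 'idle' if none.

running at tick 6 = G

t=0: L0/L1/L2 = A/-/- → run A
t=1: L0/L1/L2 = AD/-/- → run A
t=2: L0/L1/L2 = ADG/-/- → run A
t=3: L0/L1/L2 = DGB/A/- → run D
t=4: L0/L1/L2 = DGBE/A/- → run D
t=5: L0/L1/L2 = DGBECFH/A/- → run D
t=6: L0/L1/L2 = GBECFH/AD/- → run G
t=7: L0/L1/L2 = GBECFH/AD/- → run G
t=8: L0/L1/L2 = GBECFH/AD/- → run G
t=9: L0/L1/L2 = BECFH/ADG/- → run B
t=10: L0/L1/L2 = BECFH/ADG/- → run B
t=11: L0/L1/L2 = BECFH/ADG/- → run B
t=12: L0/L1/L2 = ECFH/ADGB/- → run E
t=13: L0/L1/L2 = ECFH/ADGB/- → run E
t=14: L0/L1/L2 = CFH/ADGB/- → run C
t=15: L0/L1/L2 = CFH/ADGB/- → run C
t=16: L0/L1/L2 = CFH/ADGB/- → run C
t=17: L0/L1/L2 = FH/ADGBC/- → run F
t=18: L0/L1/L2 = FH/ADGBC/- → run F
t=19: L0/L1/L2 = FH/ADGBC/- → run F
t=20: L0/L1/L2 = H/ADGBCF/- → run H
t=21: L0/L1/L2 = H/ADGBCF/- → run H
t=22: L0/L1/L2 = H/ADGBCF/- → run H
t=23: L0/L1/L2 = -/ADGBCFH/- → run A
t=24: L0/L1/L2 = -/ADGBCFH/- → run A
t=25: L0/L1/L2 = -/DGBCFH/- → run D
t=26: L0/L1/L2 = -/DGBCFH/- → run D
t=27: L0/L1/L2 = -/DGBCFH/- → run D
t=28: L0/L1/L2 = -/DGBCFH/- → run D
t=29: L0/L1/L2 = -/DGBCFH/- → run D
t=30: L0/L1/L2 = -/GBCFH/- → run G
t=31: L0/L1/L2 = -/GBCFH/- → run G
t=32: L0/L1/L2 = -/BCFH/- → run B
t=33: L0/L1/L2 = -/BCFH/- → run B
t=34: L0/L1/L2 = -/BCFH/- → run B
t=35: L0/L1/L2 = -/BCFH/- → run B
t=36: L0/L1/L2 = -/BCFH/- → run B
t=37: L0/L1/L2 = -/CFH/- → run C
t=38: L0/L1/L2 = -/FH/- → run F
t=39: L0/L1/L2 = -/FH/- → run F
t=40: L0/L1/L2 = -/FH/- → run F
t=41: L0/L1/L2 = -/FH/- → run F
t=42: L0/L1/L2 = -/H/- → run H
t=43: L0/L1/L2 = -/H/- → run H
t=44: L0/L1/L2 = -/H/- → run H
t=45: L0/L1/L2 = -/H/- → run H
t=46: (idle)
t=47: (idle)
t=48: (idle)
t=49: (idle)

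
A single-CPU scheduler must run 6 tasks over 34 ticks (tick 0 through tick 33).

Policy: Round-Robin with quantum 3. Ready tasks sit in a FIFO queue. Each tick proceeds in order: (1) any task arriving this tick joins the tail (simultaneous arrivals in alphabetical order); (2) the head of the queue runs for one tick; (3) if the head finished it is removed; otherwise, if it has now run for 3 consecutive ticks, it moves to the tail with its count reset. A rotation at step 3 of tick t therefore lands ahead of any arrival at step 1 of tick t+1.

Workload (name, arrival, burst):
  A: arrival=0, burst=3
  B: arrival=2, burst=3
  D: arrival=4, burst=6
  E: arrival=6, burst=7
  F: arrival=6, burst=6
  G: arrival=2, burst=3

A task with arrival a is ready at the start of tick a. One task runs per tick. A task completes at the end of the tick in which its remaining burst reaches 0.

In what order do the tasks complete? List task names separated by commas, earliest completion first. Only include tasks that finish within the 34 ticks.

completion order = A, B, G, D, F, E

t=0: queue=[A] q_used=0 → run A
t=1: queue=[A] q_used=1 → run A
t=2: queue=[A,B,G] q_used=2 → run A
t=3: queue=[B,G] q_used=0 → run B
t=4: queue=[B,G,D] q_used=1 → run B
t=5: queue=[B,G,D] q_used=2 → run B
t=6: queue=[G,D,E,F] q_used=0 → run G
t=7: queue=[G,D,E,F] q_used=1 → run G
t=8: queue=[G,D,E,F] q_used=2 → run G
t=9: queue=[D,E,F] q_used=0 → run D
t=10: queue=[D,E,F] q_used=1 → run D
t=11: queue=[D,E,F] q_used=2 → run D
t=12: queue=[E,F,D] q_used=0 → run E
t=13: queue=[E,F,D] q_used=1 → run E
t=14: queue=[E,F,D] q_used=2 → run E
t=15: queue=[F,D,E] q_used=0 → run F
t=16: queue=[F,D,E] q_used=1 → run F
t=17: queue=[F,D,E] q_used=2 → run F
t=18: queue=[D,E,F] q_used=0 → run D
t=19: queue=[D,E,F] q_used=1 → run D
t=20: queue=[D,E,F] q_used=2 → run D
t=21: queue=[E,F] q_used=0 → run E
t=22: queue=[E,F] q_used=1 → run E
t=23: queue=[E,F] q_used=2 → run E
t=24: queue=[F,E] q_used=0 → run F
t=25: queue=[F,E] q_used=1 → run F
t=26: queue=[F,E] q_used=2 → run F
t=27: queue=[E] q_used=0 → run E
t=28: (idle)
t=29: (idle)
t=30: (idle)
t=31: (idle)
t=32: (idle)
t=33: (idle)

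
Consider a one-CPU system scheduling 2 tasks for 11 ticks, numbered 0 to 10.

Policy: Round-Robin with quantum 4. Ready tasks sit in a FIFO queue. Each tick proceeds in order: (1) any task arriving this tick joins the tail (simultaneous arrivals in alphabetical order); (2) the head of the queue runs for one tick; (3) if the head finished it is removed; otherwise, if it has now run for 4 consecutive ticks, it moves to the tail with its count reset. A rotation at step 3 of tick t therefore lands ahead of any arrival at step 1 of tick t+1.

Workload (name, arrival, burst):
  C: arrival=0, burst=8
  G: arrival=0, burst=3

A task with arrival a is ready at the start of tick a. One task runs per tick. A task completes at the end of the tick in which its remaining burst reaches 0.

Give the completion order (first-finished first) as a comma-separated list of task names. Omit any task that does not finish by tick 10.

completion order = G, C

t=0: queue=[C,G] q_used=0 → run C
t=1: queue=[C,G] q_used=1 → run C
t=2: queue=[C,G] q_used=2 → run C
t=3: queue=[C,G] q_used=3 → run C
t=4: queue=[G,C] q_used=0 → run G
t=5: queue=[G,C] q_used=1 → run G
t=6: queue=[G,C] q_used=2 → run G
t=7: queue=[C] q_used=0 → run C
t=8: queue=[C] q_used=1 → run C
t=9: queue=[C] q_used=2 → run C
t=10: queue=[C] q_used=3 → run C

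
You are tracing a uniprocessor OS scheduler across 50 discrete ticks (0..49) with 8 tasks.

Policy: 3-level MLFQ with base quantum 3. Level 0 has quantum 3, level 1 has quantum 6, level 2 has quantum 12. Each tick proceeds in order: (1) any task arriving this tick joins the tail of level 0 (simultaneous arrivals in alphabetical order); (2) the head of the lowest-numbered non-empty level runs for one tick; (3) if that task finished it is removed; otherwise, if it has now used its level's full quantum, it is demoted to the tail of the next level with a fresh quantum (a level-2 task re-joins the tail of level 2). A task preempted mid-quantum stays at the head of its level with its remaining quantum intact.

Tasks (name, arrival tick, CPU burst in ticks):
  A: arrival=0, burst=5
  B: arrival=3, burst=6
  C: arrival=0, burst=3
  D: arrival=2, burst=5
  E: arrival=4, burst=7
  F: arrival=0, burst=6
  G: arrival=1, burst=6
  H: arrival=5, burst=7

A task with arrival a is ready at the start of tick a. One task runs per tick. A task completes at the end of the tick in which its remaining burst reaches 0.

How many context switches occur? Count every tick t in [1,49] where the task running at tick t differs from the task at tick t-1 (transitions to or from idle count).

context switches = 15

t=0: L0/L1/L2 = ACF/-/- → run A
t=1: L0/L1/L2 = ACFG/-/- → run A
t=2: L0/L1/L2 = ACFGD/-/- → run A
t=3: L0/L1/L2 = CFGDB/A/- → run C
t=4: L0/L1/L2 = CFGDBE/A/- → run C
t=5: L0/L1/L2 = CFGDBEH/A/- → run C
t=6: L0/L1/L2 = FGDBEH/A/- → run F
t=7: L0/L1/L2 = FGDBEH/A/- → run F
t=8: L0/L1/L2 = FGDBEH/A/- → run F
t=9: L0/L1/L2 = GDBEH/AF/- → run G
t=10: L0/L1/L2 = GDBEH/AF/- → run G
t=11: L0/L1/L2 = GDBEH/AF/- → run G
t=12: L0/L1/L2 = DBEH/AFG/- → run D
t=13: L0/L1/L2 = DBEH/AFG/- → run D
t=14: L0/L1/L2 = DBEH/AFG/- → run D
t=15: L0/L1/L2 = BEH/AFGD/- → run B
t=16: L0/L1/L2 = BEH/AFGD/- → run B
t=17: L0/L1/L2 = BEH/AFGD/- → run B
t=18: L0/L1/L2 = EH/AFGDB/- → run E
t=19: L0/L1/L2 = EH/AFGDB/- → run E
t=20: L0/L1/L2 = EH/AFGDB/- → run E
t=21: L0/L1/L2 = H/AFGDBE/- → run H
t=22: L0/L1/L2 = H/AFGDBE/- → run H
t=23: L0/L1/L2 = H/AFGDBE/- → run H
t=24: L0/L1/L2 = -/AFGDBEH/- → run A
t=25: L0/L1/L2 = -/AFGDBEH/- → run A
t=26: L0/L1/L2 = -/FGDBEH/- → run F
t=27: L0/L1/L2 = -/FGDBEH/- → run F
t=28: L0/L1/L2 = -/FGDBEH/- → run F
t=29: L0/L1/L2 = -/GDBEH/- → run G
t=30: L0/L1/L2 = -/GDBEH/- → run G
t=31: L0/L1/L2 = -/GDBEH/- → run G
t=32: L0/L1/L2 = -/DBEH/- → run D
t=33: L0/L1/L2 = -/DBEH/- → run D
t=34: L0/L1/L2 = -/BEH/- → run B
t=35: L0/L1/L2 = -/BEH/- → run B
t=36: L0/L1/L2 = -/BEH/- → run B
t=37: L0/L1/L2 = -/EH/- → run E
t=38: L0/L1/L2 = -/EH/- → run E
t=39: L0/L1/L2 = -/EH/- → run E
t=40: L0/L1/L2 = -/EH/- → run E
t=41: L0/L1/L2 = -/H/- → run H
t=42: L0/L1/L2 = -/H/- → run H
t=43: L0/L1/L2 = -/H/- → run H
t=44: L0/L1/L2 = -/H/- → run H
t=45: (idle)
t=46: (idle)
t=47: (idle)
t=48: (idle)
t=49: (idle)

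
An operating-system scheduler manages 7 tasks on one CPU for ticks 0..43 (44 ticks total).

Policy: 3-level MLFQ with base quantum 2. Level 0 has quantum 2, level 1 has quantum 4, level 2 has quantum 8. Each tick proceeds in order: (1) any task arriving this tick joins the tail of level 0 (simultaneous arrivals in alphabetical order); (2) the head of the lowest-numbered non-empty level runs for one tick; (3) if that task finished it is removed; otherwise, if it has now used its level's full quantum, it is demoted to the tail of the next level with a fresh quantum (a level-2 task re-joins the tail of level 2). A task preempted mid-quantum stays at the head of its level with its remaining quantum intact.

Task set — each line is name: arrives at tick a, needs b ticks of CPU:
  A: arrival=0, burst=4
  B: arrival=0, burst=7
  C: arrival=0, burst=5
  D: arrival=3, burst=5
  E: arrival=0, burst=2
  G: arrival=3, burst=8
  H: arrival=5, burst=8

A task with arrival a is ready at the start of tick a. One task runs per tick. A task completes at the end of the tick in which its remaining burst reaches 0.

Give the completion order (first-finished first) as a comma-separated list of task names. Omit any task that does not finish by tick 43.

t=0: L0/L1/L2 = ABCE/-/- → run A
t=1: L0/L1/L2 = ABCE/-/- → run A
t=2: L0/L1/L2 = BCE/A/- → run B
t=3: L0/L1/L2 = BCEDG/A/- → run B
t=4: L0/L1/L2 = CEDG/AB/- → run C
t=5: L0/L1/L2 = CEDGH/AB/- → run C
t=6: L0/L1/L2 = EDGH/ABC/- → run E
t=7: L0/L1/L2 = EDGH/ABC/- → run E
t=8: L0/L1/L2 = DGH/ABC/- → run D
t=9: L0/L1/L2 = DGH/ABC/- → run D
t=10: L0/L1/L2 = GH/ABCD/- → run G
t=11: L0/L1/L2 = GH/ABCD/- → run G
t=12: L0/L1/L2 = H/ABCDG/- → run H
t=13: L0/L1/L2 = H/ABCDG/- → run H
t=14: L0/L1/L2 = -/ABCDGH/- → run A
t=15: L0/L1/L2 = -/ABCDGH/- → run A
t=16: L0/L1/L2 = -/BCDGH/- → run B
t=17: L0/L1/L2 = -/BCDGH/- → run B
t=18: L0/L1/L2 = -/BCDGH/- → run B
t=19: L0/L1/L2 = -/BCDGH/- → run B
t=20: L0/L1/L2 = -/CDGH/B → run C
t=21: L0/L1/L2 = -/CDGH/B → run C
t=22: L0/L1/L2 = -/CDGH/B → run C
t=23: L0/L1/L2 = -/DGH/B → run D
t=24: L0/L1/L2 = -/DGH/B → run D
t=25: L0/L1/L2 = -/DGH/B → run D
t=26: L0/L1/L2 = -/GH/B → run G
t=27: L0/L1/L2 = -/GH/B → run G
t=28: L0/L1/L2 = -/GH/B → run G
t=29: L0/L1/L2 = -/GH/B → run G
t=30: L0/L1/L2 = -/H/BG → run H
t=31: L0/L1/L2 = -/H/BG → run H
t=32: L0/L1/L2 = -/H/BG → run H
t=33: L0/L1/L2 = -/H/BG → run H
t=34: L0/L1/L2 = -/-/BGH → run B
t=35: L0/L1/L2 = -/-/GH → run G
t=36: L0/L1/L2 = -/-/GH → run G
t=37: L0/L1/L2 = -/-/H → run H
t=38: L0/L1/L2 = -/-/H → run H
t=39: (idle)
t=40: (idle)
t=41: (idle)
t=42: (idle)
t=43: (idle)

completion order = E, A, C, D, B, G, H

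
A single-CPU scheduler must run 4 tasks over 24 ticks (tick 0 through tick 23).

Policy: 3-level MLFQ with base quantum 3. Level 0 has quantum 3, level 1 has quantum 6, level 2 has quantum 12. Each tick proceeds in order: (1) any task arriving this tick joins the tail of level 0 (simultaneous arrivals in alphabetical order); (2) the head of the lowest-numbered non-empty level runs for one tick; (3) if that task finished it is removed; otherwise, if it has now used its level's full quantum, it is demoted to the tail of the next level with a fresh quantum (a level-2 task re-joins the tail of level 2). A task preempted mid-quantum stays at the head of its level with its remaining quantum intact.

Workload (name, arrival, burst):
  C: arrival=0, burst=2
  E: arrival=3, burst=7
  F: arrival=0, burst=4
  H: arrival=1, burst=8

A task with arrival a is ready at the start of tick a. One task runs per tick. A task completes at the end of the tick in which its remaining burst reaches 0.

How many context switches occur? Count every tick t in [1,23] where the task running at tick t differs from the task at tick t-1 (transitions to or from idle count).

t=0: L0/L1/L2 = CF/-/- → run C
t=1: L0/L1/L2 = CFH/-/- → run C
t=2: L0/L1/L2 = FH/-/- → run F
t=3: L0/L1/L2 = FHE/-/- → run F
t=4: L0/L1/L2 = FHE/-/- → run F
t=5: L0/L1/L2 = HE/F/- → run H
t=6: L0/L1/L2 = HE/F/- → run H
t=7: L0/L1/L2 = HE/F/- → run H
t=8: L0/L1/L2 = E/FH/- → run E
t=9: L0/L1/L2 = E/FH/- → run E
t=10: L0/L1/L2 = E/FH/- → run E
t=11: L0/L1/L2 = -/FHE/- → run F
t=12: L0/L1/L2 = -/HE/- → run H
t=13: L0/L1/L2 = -/HE/- → run H
t=14: L0/L1/L2 = -/HE/- → run H
t=15: L0/L1/L2 = -/HE/- → run H
t=16: L0/L1/L2 = -/HE/- → run H
t=17: L0/L1/L2 = -/E/- → run E
t=18: L0/L1/L2 = -/E/- → run E
t=19: L0/L1/L2 = -/E/- → run E
t=20: L0/L1/L2 = -/E/- → run E
t=21: (idle)
t=22: (idle)
t=23: (idle)

context switches = 7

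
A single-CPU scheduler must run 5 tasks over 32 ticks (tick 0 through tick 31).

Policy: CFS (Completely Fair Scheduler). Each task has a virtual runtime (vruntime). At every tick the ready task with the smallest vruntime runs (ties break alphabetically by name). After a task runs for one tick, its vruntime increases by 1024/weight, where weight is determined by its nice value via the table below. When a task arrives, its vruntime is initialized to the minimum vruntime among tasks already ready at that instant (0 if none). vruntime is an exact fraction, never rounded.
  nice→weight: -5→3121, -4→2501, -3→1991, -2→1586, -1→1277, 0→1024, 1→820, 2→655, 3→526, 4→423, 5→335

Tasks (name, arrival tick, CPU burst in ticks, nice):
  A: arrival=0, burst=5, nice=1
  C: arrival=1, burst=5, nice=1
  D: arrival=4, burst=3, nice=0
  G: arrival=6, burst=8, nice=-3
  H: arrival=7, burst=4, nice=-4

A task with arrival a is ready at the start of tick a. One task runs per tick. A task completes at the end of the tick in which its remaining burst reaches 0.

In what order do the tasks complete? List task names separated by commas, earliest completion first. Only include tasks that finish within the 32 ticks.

completion order = D, H, A, C, G

t=0: vr[A=0] → run A
t=1: vr[A=256/205 C=256/205] → run A
t=2: vr[A=512/205 C=256/205] → run C
t=3: vr[A=512/205 C=512/205] → run A
t=4: vr[A=768/205 C=512/205 D=512/205] → run C
t=5: vr[A=768/205 C=768/205 D=512/205] → run D
t=6: vr[A=768/205 C=768/205 D=717/205 G=717/205] → run D
t=7: vr[A=768/205 C=768/205 D=922/205 G=717/205 H=717/205] → run G
t=8: vr[A=768/205 C=768/205 D=922/205 G=1637467/408155 H=717/205] → run H
t=9: vr[A=768/205 C=768/205 D=922/205 G=1637467/408155 H=48857/12505] → run A
t=10: vr[A=1024/205 C=768/205 D=922/205 G=1637467/408155 H=48857/12505] → run C
t=11: vr[A=1024/205 C=1024/205 D=922/205 G=1637467/408155 H=48857/12505] → run H
t=12: vr[A=1024/205 C=1024/205 D=922/205 G=1637467/408155 H=53977/12505] → run G
t=13: vr[A=1024/205 C=1024/205 D=922/205 G=1847387/408155 H=53977/12505] → run H
t=14: vr[A=1024/205 C=1024/205 D=922/205 G=1847387/408155 H=59097/12505] → run D
t=15: vr[A=1024/205 C=1024/205 G=1847387/408155 H=59097/12505] → run G
t=16: vr[A=1024/205 C=1024/205 G=2057307/408155 H=59097/12505] → run H
t=17: vr[A=1024/205 C=1024/205 G=2057307/408155] → run A
t=18: vr[C=1024/205 G=2057307/408155] → run C
t=19: vr[C=256/41 G=2057307/408155] → run G
t=20: vr[C=256/41 G=2267227/408155] → run G
t=21: vr[C=256/41 G=2477147/408155] → run G
t=22: vr[C=256/41 G=2687067/408155] → run C
t=23: vr[G=2687067/408155] → run G
t=24: vr[G=2896987/408155] → run G
t=25: (idle)
t=26: (idle)
t=27: (idle)
t=28: (idle)
t=29: (idle)
t=30: (idle)
t=31: (idle)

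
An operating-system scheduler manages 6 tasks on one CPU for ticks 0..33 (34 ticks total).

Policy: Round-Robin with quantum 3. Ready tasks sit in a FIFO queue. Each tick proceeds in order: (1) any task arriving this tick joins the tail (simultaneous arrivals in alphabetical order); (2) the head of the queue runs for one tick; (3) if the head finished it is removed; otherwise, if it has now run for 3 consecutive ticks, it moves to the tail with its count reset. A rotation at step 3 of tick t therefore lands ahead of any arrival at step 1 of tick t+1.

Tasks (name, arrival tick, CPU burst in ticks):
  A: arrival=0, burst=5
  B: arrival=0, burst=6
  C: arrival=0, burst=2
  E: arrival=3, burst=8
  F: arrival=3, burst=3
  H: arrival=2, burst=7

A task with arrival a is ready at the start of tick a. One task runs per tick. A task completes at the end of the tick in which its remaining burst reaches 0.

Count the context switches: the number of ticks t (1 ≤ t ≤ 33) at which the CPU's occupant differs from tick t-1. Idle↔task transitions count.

t=0: queue=[A,B,C] q_used=0 → run A
t=1: queue=[A,B,C] q_used=1 → run A
t=2: queue=[A,B,C,H] q_used=2 → run A
t=3: queue=[B,C,H,A,E,F] q_used=0 → run B
t=4: queue=[B,C,H,A,E,F] q_used=1 → run B
t=5: queue=[B,C,H,A,E,F] q_used=2 → run B
t=6: queue=[C,H,A,E,F,B] q_used=0 → run C
t=7: queue=[C,H,A,E,F,B] q_used=1 → run C
t=8: queue=[H,A,E,F,B] q_used=0 → run H
t=9: queue=[H,A,E,F,B] q_used=1 → run H
t=10: queue=[H,A,E,F,B] q_used=2 → run H
t=11: queue=[A,E,F,B,H] q_used=0 → run A
t=12: queue=[A,E,F,B,H] q_used=1 → run A
t=13: queue=[E,F,B,H] q_used=0 → run E
t=14: queue=[E,F,B,H] q_used=1 → run E
t=15: queue=[E,F,B,H] q_used=2 → run E
t=16: queue=[F,B,H,E] q_used=0 → run F
t=17: queue=[F,B,H,E] q_used=1 → run F
t=18: queue=[F,B,H,E] q_used=2 → run F
t=19: queue=[B,H,E] q_used=0 → run B
t=20: queue=[B,H,E] q_used=1 → run B
t=21: queue=[B,H,E] q_used=2 → run B
t=22: queue=[H,E] q_used=0 → run H
t=23: queue=[H,E] q_used=1 → run H
t=24: queue=[H,E] q_used=2 → run H
t=25: queue=[E,H] q_used=0 → run E
t=26: queue=[E,H] q_used=1 → run E
t=27: queue=[E,H] q_used=2 → run E
t=28: queue=[H,E] q_used=0 → run H
t=29: queue=[E] q_used=0 → run E
t=30: queue=[E] q_used=1 → run E
t=31: (idle)
t=32: (idle)
t=33: (idle)

context switches = 12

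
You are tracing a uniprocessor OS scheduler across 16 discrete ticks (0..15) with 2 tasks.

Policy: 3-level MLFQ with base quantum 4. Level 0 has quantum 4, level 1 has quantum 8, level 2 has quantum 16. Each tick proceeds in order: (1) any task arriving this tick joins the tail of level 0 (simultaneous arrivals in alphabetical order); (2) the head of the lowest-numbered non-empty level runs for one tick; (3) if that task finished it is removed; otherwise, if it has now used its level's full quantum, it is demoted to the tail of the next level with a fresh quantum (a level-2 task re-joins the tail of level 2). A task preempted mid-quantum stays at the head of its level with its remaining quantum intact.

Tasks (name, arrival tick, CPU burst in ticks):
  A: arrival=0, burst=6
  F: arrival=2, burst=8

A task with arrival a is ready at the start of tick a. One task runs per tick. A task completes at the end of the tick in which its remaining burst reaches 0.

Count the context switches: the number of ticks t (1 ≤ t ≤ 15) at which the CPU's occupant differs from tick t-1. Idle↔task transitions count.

context switches = 4

t=0: L0/L1/L2 = A/-/- → run A
t=1: L0/L1/L2 = A/-/- → run A
t=2: L0/L1/L2 = AF/-/- → run A
t=3: L0/L1/L2 = AF/-/- → run A
t=4: L0/L1/L2 = F/A/- → run F
t=5: L0/L1/L2 = F/A/- → run F
t=6: L0/L1/L2 = F/A/- → run F
t=7: L0/L1/L2 = F/A/- → run F
t=8: L0/L1/L2 = -/AF/- → run A
t=9: L0/L1/L2 = -/AF/- → run A
t=10: L0/L1/L2 = -/F/- → run F
t=11: L0/L1/L2 = -/F/- → run F
t=12: L0/L1/L2 = -/F/- → run F
t=13: L0/L1/L2 = -/F/- → run F
t=14: (idle)
t=15: (idle)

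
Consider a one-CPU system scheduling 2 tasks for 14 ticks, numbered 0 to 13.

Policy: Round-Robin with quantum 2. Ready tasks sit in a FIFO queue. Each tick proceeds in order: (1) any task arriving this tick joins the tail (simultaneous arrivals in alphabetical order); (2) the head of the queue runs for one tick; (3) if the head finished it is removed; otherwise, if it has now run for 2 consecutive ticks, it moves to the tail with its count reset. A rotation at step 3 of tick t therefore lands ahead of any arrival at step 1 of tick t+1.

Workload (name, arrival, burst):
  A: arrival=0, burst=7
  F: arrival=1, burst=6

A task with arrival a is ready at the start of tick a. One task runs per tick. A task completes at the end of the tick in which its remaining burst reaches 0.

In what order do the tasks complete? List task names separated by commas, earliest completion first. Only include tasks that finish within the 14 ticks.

t=0: queue=[A] q_used=0 → run A
t=1: queue=[A,F] q_used=1 → run A
t=2: queue=[F,A] q_used=0 → run F
t=3: queue=[F,A] q_used=1 → run F
t=4: queue=[A,F] q_used=0 → run A
t=5: queue=[A,F] q_used=1 → run A
t=6: queue=[F,A] q_used=0 → run F
t=7: queue=[F,A] q_used=1 → run F
t=8: queue=[A,F] q_used=0 → run A
t=9: queue=[A,F] q_used=1 → run A
t=10: queue=[F,A] q_used=0 → run F
t=11: queue=[F,A] q_used=1 → run F
t=12: queue=[A] q_used=0 → run A
t=13: (idle)

completion order = F, A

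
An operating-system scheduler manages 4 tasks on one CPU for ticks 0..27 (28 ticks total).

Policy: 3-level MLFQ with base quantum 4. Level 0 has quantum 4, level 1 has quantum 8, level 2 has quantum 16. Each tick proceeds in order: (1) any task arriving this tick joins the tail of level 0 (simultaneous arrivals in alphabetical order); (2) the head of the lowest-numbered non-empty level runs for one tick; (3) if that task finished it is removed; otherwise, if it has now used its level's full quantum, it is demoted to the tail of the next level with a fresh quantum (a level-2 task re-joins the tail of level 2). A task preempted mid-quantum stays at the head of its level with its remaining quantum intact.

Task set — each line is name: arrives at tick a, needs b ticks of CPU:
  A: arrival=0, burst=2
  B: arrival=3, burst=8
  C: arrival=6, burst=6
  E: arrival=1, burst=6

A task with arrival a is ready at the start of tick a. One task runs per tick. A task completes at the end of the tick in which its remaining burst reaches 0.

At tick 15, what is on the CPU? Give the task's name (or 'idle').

running at tick 15 = E

t=0: L0/L1/L2 = A/-/- → run A
t=1: L0/L1/L2 = AE/-/- → run A
t=2: L0/L1/L2 = E/-/- → run E
t=3: L0/L1/L2 = EB/-/- → run E
t=4: L0/L1/L2 = EB/-/- → run E
t=5: L0/L1/L2 = EB/-/- → run E
t=6: L0/L1/L2 = BC/E/- → run B
t=7: L0/L1/L2 = BC/E/- → run B
t=8: L0/L1/L2 = BC/E/- → run B
t=9: L0/L1/L2 = BC/E/- → run B
t=10: L0/L1/L2 = C/EB/- → run C
t=11: L0/L1/L2 = C/EB/- → run C
t=12: L0/L1/L2 = C/EB/- → run C
t=13: L0/L1/L2 = C/EB/- → run C
t=14: L0/L1/L2 = -/EBC/- → run E
t=15: L0/L1/L2 = -/EBC/- → run E
t=16: L0/L1/L2 = -/BC/- → run B
t=17: L0/L1/L2 = -/BC/- → run B
t=18: L0/L1/L2 = -/BC/- → run B
t=19: L0/L1/L2 = -/BC/- → run B
t=20: L0/L1/L2 = -/C/- → run C
t=21: L0/L1/L2 = -/C/- → run C
t=22: (idle)
t=23: (idle)
t=24: (idle)
t=25: (idle)
t=26: (idle)
t=27: (idle)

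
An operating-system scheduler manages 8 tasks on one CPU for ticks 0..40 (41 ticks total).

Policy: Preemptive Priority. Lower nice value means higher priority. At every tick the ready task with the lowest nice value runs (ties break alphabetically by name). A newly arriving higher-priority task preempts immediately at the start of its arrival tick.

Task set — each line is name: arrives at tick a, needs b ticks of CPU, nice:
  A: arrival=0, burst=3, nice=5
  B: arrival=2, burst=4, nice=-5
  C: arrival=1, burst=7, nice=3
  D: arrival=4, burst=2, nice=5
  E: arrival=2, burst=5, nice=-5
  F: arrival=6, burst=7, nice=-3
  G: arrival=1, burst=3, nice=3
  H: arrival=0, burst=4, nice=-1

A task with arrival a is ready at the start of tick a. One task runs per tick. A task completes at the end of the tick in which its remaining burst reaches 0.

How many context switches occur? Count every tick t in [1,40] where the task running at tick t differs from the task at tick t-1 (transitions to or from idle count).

context switches = 9

t=0: ready={A,H} → run H
t=1: ready={A,C,G,H} → run H
t=2: ready={A,B,C,E,G,H} → run B
t=3: ready={A,B,C,E,G,H} → run B
t=4: ready={A,B,C,D,E,G,H} → run B
t=5: ready={A,B,C,D,E,G,H} → run B
t=6: ready={A,C,D,E,F,G,H} → run E
t=7: ready={A,C,D,E,F,G,H} → run E
t=8: ready={A,C,D,E,F,G,H} → run E
t=9: ready={A,C,D,E,F,G,H} → run E
t=10: ready={A,C,D,E,F,G,H} → run E
t=11: ready={A,C,D,F,G,H} → run F
t=12: ready={A,C,D,F,G,H} → run F
t=13: ready={A,C,D,F,G,H} → run F
t=14: ready={A,C,D,F,G,H} → run F
t=15: ready={A,C,D,F,G,H} → run F
t=16: ready={A,C,D,F,G,H} → run F
t=17: ready={A,C,D,F,G,H} → run F
t=18: ready={A,C,D,G,H} → run H
t=19: ready={A,C,D,G,H} → run H
t=20: ready={A,C,D,G} → run C
t=21: ready={A,C,D,G} → run C
t=22: ready={A,C,D,G} → run C
t=23: ready={A,C,D,G} → run C
t=24: ready={A,C,D,G} → run C
t=25: ready={A,C,D,G} → run C
t=26: ready={A,C,D,G} → run C
t=27: ready={A,D,G} → run G
t=28: ready={A,D,G} → run G
t=29: ready={A,D,G} → run G
t=30: ready={A,D} → run A
t=31: ready={A,D} → run A
t=32: ready={A,D} → run A
t=33: ready={D} → run D
t=34: ready={D} → run D
t=35: (idle)
t=36: (idle)
t=37: (idle)
t=38: (idle)
t=39: (idle)
t=40: (idle)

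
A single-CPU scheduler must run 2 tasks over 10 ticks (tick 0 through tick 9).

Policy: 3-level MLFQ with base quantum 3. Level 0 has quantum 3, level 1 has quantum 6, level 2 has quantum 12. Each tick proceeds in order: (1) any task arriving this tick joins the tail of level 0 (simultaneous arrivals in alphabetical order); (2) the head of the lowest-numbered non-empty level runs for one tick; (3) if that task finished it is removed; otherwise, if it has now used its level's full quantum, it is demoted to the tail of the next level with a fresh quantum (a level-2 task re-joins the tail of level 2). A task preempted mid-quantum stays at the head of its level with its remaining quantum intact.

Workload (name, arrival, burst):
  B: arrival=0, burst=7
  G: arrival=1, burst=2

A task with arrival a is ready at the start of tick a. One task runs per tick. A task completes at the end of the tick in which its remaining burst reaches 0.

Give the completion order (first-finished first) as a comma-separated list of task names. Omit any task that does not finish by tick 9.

completion order = G, B

t=0: L0/L1/L2 = B/-/- → run B
t=1: L0/L1/L2 = BG/-/- → run B
t=2: L0/L1/L2 = BG/-/- → run B
t=3: L0/L1/L2 = G/B/- → run G
t=4: L0/L1/L2 = G/B/- → run G
t=5: L0/L1/L2 = -/B/- → run B
t=6: L0/L1/L2 = -/B/- → run B
t=7: L0/L1/L2 = -/B/- → run B
t=8: L0/L1/L2 = -/B/- → run B
t=9: (idle)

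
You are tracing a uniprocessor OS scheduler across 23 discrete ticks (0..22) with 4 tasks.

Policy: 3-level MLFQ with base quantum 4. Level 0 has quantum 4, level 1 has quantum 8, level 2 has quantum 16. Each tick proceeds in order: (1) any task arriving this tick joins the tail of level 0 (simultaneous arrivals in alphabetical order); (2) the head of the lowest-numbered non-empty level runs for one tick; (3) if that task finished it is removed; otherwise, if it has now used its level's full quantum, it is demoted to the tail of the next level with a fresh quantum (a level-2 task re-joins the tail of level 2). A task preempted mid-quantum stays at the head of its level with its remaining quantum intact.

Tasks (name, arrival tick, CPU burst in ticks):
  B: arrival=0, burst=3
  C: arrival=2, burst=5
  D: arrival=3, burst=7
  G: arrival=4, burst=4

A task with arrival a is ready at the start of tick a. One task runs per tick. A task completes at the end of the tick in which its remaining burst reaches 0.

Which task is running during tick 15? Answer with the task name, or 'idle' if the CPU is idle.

t=0: L0/L1/L2 = B/-/- → run B
t=1: L0/L1/L2 = B/-/- → run B
t=2: L0/L1/L2 = BC/-/- → run B
t=3: L0/L1/L2 = CD/-/- → run C
t=4: L0/L1/L2 = CDG/-/- → run C
t=5: L0/L1/L2 = CDG/-/- → run C
t=6: L0/L1/L2 = CDG/-/- → run C
t=7: L0/L1/L2 = DG/C/- → run D
t=8: L0/L1/L2 = DG/C/- → run D
t=9: L0/L1/L2 = DG/C/- → run D
t=10: L0/L1/L2 = DG/C/- → run D
t=11: L0/L1/L2 = G/CD/- → run G
t=12: L0/L1/L2 = G/CD/- → run G
t=13: L0/L1/L2 = G/CD/- → run G
t=14: L0/L1/L2 = G/CD/- → run G
t=15: L0/L1/L2 = -/CD/- → run C
t=16: L0/L1/L2 = -/D/- → run D
t=17: L0/L1/L2 = -/D/- → run D
t=18: L0/L1/L2 = -/D/- → run D
t=19: (idle)
t=20: (idle)
t=21: (idle)
t=22: (idle)

running at tick 15 = C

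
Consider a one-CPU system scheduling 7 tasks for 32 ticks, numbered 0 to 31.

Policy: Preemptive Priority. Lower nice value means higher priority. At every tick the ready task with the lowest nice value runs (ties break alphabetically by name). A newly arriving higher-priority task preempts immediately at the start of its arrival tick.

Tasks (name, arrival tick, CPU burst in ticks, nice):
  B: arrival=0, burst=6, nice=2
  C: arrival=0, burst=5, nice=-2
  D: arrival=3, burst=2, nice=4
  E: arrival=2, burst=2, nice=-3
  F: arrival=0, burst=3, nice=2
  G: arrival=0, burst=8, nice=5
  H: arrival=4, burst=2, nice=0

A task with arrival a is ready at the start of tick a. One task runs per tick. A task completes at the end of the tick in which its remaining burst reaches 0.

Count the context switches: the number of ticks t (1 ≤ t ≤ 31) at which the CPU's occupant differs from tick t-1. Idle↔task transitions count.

t=0: ready={B,C,F,G} → run C
t=1: ready={B,C,F,G} → run C
t=2: ready={B,C,E,F,G} → run E
t=3: ready={B,C,D,E,F,G} → run E
t=4: ready={B,C,D,F,G,H} → run C
t=5: ready={B,C,D,F,G,H} → run C
t=6: ready={B,C,D,F,G,H} → run C
t=7: ready={B,D,F,G,H} → run H
t=8: ready={B,D,F,G,H} → run H
t=9: ready={B,D,F,G} → run B
t=10: ready={B,D,F,G} → run B
t=11: ready={B,D,F,G} → run B
t=12: ready={B,D,F,G} → run B
t=13: ready={B,D,F,G} → run B
t=14: ready={B,D,F,G} → run B
t=15: ready={D,F,G} → run F
t=16: ready={D,F,G} → run F
t=17: ready={D,F,G} → run F
t=18: ready={D,G} → run D
t=19: ready={D,G} → run D
t=20: ready={G} → run G
t=21: ready={G} → run G
t=22: ready={G} → run G
t=23: ready={G} → run G
t=24: ready={G} → run G
t=25: ready={G} → run G
t=26: ready={G} → run G
t=27: ready={G} → run G
t=28: (idle)
t=29: (idle)
t=30: (idle)
t=31: (idle)

context switches = 8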